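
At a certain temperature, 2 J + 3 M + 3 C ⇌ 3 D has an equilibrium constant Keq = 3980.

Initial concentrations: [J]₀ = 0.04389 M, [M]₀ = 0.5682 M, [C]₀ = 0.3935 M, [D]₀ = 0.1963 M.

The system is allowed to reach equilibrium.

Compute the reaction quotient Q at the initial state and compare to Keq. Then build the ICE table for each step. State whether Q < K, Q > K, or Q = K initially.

Q₀ = 351.3; Q < K (proceeds forward)

Q₀ = 351.3 vs Keq = 3980 ⇒ Q<K, forward
Step 1:
                    J           M           C           D
  Initial     0.04389      0.5682      0.3935      0.1963
  Change     -0.02295    -0.03443    -0.03443     0.03443
  Equil       0.02094      0.5338      0.3591      0.2307
  solve Keq expr → x = 0.01148; check Q = 3980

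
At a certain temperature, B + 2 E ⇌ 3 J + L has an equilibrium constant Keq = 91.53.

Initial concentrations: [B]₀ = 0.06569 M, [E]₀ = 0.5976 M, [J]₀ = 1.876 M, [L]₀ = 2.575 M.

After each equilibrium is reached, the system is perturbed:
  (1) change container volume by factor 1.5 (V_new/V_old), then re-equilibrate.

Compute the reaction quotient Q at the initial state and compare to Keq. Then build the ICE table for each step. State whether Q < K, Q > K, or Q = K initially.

Q₀ = 724.7 vs Keq = 91.53 ⇒ Q>K, reverse
Step 1:
                  B         E         J         L
  Initial   0.06569    0.5976     1.876     2.575
  Change     0.1002    0.2005   -0.3007   -0.1002
  Equil      0.1659    0.7981     1.575     2.475
  solve Keq expr → x = -0.1002; check Q = 91.53
Then change container volume by factor 1.5 (V_new/V_old).
Step 2:
                  B         E         J         L
  Initial    0.1106    0.5321      1.05      1.65
  Change   -0.01532  -0.03064   0.04596   0.01532
  Equil      0.0953    0.5014     1.096     1.665
  solve Keq expr → x = 0.01532; check Q = 91.53

Q₀ = 724.7; Q > K (proceeds reverse)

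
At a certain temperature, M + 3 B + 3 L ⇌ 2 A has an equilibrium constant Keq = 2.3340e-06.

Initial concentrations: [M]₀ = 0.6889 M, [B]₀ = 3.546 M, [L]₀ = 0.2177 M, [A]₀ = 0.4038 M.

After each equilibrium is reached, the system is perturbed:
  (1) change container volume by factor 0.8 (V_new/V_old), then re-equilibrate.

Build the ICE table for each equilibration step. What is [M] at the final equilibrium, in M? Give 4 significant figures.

Q₀ = 0.5145 vs Keq = 2.3340e-06 ⇒ Q>K, reverse
Step 1:
                   M          B          L          A
  I           0.6889      3.546     0.2177     0.4038
  C           0.1975     0.5925     0.5925     -0.395
  E           0.8864      4.138     0.8102    0.00883
  solve Keq expr → x = -0.1975; check Q = 2.3340e-06
Then change container volume by factor 0.8 (V_new/V_old).
Step 2:
                   M          B          L          A
  I            1.108      5.173      1.013    0.01104
  C        -0.003906   -0.01172   -0.01172   0.007813
  E            1.104      5.161      1.001    0.01885
  solve Keq expr → x = 0.003906; check Q = 2.3340e-06

[M]_eq = 1.104 M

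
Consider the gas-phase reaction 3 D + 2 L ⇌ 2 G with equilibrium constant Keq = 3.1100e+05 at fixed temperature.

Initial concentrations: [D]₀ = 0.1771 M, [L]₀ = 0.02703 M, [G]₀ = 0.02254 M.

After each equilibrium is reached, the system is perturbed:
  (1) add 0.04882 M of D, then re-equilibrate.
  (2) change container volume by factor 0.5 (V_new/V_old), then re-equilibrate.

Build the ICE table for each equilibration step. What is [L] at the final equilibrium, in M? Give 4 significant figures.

Q₀ = 125.2 vs Keq = 3.1100e+05 ⇒ Q<K, forward
Step 1:
                    D           L           G
  I            0.1771     0.02703     0.02254
  C          -0.03806    -0.02537     0.02537
  E             0.139    0.001657     0.04791
  solve Keq expr → x = 0.01269; check Q = 3.1100e+05
Then add 0.04882 M of D.
Step 2:
                    D           L           G
  I            0.1879    0.001657     0.04791
  C       -8.7253e-04 -5.8169e-04  5.8169e-04
  E             0.187    0.001075     0.04849
  solve Keq expr → x = 2.9084e-04; check Q = 3.1100e+05
Then change container volume by factor 0.5 (V_new/V_old).
Step 3:
                    D           L           G
  I             0.374    0.002151     0.09699
  C          -0.00206   -0.001373    0.001373
  E            0.3719  7.7764e-04     0.09836
  solve Keq expr → x = 6.8663e-04; check Q = 3.1100e+05

[L]_eq = 7.7764e-04 M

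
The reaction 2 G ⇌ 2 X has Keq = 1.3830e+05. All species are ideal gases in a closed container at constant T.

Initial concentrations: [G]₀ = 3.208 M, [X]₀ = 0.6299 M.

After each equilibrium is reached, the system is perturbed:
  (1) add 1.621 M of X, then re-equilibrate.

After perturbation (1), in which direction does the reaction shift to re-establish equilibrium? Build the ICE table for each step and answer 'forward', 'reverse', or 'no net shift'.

Direction: reverse

Q₀ = 0.03855 vs Keq = 1.3830e+05 ⇒ Q<K, forward
Step 1:
                  G         X
  Initial     3.208    0.6299
  Change     -3.198     3.198
  Equil     0.01029     3.828
  solve Keq expr → x = 1.599; check Q = 1.3830e+05
Then add 1.621 M of X.
Step 2:
                  G         X
  Initial   0.01029     5.449
  Change   0.004347 -0.004347
  Equil     0.01464     5.444
  solve Keq expr → x = -0.002174; check Q = 1.3830e+05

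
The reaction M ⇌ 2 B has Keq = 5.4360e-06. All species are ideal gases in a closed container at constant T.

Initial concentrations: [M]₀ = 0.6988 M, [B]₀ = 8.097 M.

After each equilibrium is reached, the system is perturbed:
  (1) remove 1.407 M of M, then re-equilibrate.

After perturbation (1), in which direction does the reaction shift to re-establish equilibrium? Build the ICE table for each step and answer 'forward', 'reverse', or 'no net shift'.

Q₀ = 93.82 vs Keq = 5.4360e-06 ⇒ Q>K, reverse
Step 1:
                  M         B
  init       0.6988     8.097
  Δ           4.046    -8.092
  eq          4.745  0.005079
  solve Keq expr → x = -4.046; check Q = 5.4360e-06
Then remove 1.407 M of M.
Step 2:
                  M         B
  init        3.338  0.005079
  Δ       4.0939e-04 -8.1879e-04
  eq          3.338   0.00426
  solve Keq expr → x = -4.0939e-04; check Q = 5.4360e-06

Direction: reverse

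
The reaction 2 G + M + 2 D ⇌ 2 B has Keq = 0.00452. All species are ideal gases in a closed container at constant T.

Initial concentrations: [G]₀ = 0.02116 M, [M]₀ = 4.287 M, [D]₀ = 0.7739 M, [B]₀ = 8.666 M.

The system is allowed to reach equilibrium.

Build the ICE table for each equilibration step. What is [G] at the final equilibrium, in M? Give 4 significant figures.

[G]_eq = 4.545 M

Q₀ = 6.5326e+04 vs Keq = 0.00452 ⇒ Q>K, reverse
Step 1:
                  G         M         D         B
  Initial   0.02116     4.287    0.7739     8.666
  Change      4.524     2.262     4.524    -4.524
  Equil       4.545     6.549     5.298     4.142
  solve Keq expr → x = -2.262; check Q = 0.00452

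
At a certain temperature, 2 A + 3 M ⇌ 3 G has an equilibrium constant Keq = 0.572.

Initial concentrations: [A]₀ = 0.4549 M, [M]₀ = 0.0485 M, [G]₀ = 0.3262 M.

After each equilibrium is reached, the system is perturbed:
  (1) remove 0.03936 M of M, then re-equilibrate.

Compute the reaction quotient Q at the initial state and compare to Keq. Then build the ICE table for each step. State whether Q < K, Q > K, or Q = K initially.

Q₀ = 1470; Q > K (proceeds reverse)

Q₀ = 1470 vs Keq = 0.572 ⇒ Q>K, reverse
Step 1:
                   A          M          G
  Initial     0.4549     0.0485     0.3262
  Change       0.126      0.189     -0.189
  Equil       0.5809     0.2375     0.1372
  solve Keq expr → x = -0.06299; check Q = 0.572
Then remove 0.03936 M of M.
Step 2:
                   A          M          G
  Initial     0.5809     0.1981     0.1372
  Change    0.009073    0.01361   -0.01361
  Equil         0.59     0.2117     0.1236
  solve Keq expr → x = -0.004537; check Q = 0.572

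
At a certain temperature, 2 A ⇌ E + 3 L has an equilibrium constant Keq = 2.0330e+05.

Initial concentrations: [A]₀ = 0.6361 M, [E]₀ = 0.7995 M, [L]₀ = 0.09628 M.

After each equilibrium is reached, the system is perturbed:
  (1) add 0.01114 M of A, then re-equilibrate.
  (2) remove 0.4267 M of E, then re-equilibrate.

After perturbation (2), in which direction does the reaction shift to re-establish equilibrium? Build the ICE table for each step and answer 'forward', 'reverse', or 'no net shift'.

Q₀ = 0.001764 vs Keq = 2.0330e+05 ⇒ Q<K, forward
Step 1:
                  A         E         L
  I          0.6361    0.7995   0.09628
  C         -0.6336    0.3168    0.9504
  E        0.002509     1.116     1.047
  solve Keq expr → x = 0.3168; check Q = 2.0330e+05
Then add 0.01114 M of A.
Step 2:
                  A         E         L
  I         0.01365     1.116     1.047
  C        -0.01107  0.005537   0.01661
  E        0.002576     1.122     1.063
  solve Keq expr → x = 0.005537; check Q = 2.0330e+05
Then remove 0.4267 M of E.
Step 3:
                  A         E         L
  I        0.002576    0.6951     1.063
  C       -5.4540e-04 2.7270e-04 8.1811e-04
  E         0.00203    0.6954     1.064
  solve Keq expr → x = 2.7270e-04; check Q = 2.0330e+05

Direction: forward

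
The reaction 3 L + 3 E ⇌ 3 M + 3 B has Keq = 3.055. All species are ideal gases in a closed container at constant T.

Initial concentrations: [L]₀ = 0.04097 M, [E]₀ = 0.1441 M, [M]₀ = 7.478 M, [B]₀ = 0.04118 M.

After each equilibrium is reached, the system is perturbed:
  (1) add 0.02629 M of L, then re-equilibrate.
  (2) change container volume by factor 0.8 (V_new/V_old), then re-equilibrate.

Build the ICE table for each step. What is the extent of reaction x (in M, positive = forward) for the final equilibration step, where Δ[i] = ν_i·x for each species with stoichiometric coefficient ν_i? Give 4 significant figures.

Q₀ = 1.4191e+05 vs Keq = 3.055 ⇒ Q>K, reverse
Step 1:
                  L         E         M         B
  Initial   0.04097    0.1441     7.478   0.04118
  Change    0.03836   0.03836  -0.03836  -0.03836
  Equil     0.07933    0.1825      7.44  0.002823
  solve Keq expr → x = -0.01279; check Q = 3.055
Then add 0.02629 M of L.
Step 2:
                  L         E         M         B
  Initial    0.1056    0.1825      7.44  0.002823
  Change  -8.8551e-04 -8.8551e-04 8.8551e-04 8.8551e-04
  Equil      0.1047    0.1816     7.441  0.003708
  solve Keq expr → x = 2.9517e-04; check Q = 3.055
Then change container volume by factor 0.8 (V_new/V_old).
Step 3:
                  L         E         M         B
  Initial    0.1309     0.227     9.301  0.004636
  Change          0         0         0         0
  Equil      0.1309     0.227     9.301  0.004636
  solve Keq expr → x = 0; check Q = 3.055

x = 0 M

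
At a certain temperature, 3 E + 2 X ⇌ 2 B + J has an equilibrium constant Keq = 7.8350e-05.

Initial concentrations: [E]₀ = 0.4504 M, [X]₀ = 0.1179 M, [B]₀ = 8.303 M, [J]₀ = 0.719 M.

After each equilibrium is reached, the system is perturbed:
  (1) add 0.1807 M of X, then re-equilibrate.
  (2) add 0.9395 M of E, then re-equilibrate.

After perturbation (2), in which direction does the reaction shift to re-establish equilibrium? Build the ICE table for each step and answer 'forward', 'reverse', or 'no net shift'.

Q₀ = 3.9028e+04 vs Keq = 7.8350e-05 ⇒ Q>K, reverse
Step 1:
                    E           X           B           J
  Initial      0.4504      0.1179       8.303       0.719
  Change        2.157       1.438      -1.438     -0.7189
  Equil         2.607       1.556       6.865  7.1308e-05
  solve Keq expr → x = -0.7189; check Q = 7.8350e-05
Then add 0.1807 M of X.
Step 2:
                    E           X           B           J
  Initial       2.607       1.736       6.865  7.1308e-05
  Change  -5.2551e-05 -3.5034e-05  3.5034e-05  1.7517e-05
  Equil         2.607       1.736       6.865  8.8825e-05
  solve Keq expr → x = 1.7517e-05; check Q = 7.8350e-05
Then add 0.9395 M of E.
Step 3:
                    E           X           B           J
  Initial       3.547       1.736       6.865  8.8825e-05
  Change  -4.0387e-04 -2.6925e-04  2.6925e-04  1.3462e-04
  Equil         3.546       1.736       6.865  2.2345e-04
  solve Keq expr → x = 1.3462e-04; check Q = 7.8350e-05

Direction: forward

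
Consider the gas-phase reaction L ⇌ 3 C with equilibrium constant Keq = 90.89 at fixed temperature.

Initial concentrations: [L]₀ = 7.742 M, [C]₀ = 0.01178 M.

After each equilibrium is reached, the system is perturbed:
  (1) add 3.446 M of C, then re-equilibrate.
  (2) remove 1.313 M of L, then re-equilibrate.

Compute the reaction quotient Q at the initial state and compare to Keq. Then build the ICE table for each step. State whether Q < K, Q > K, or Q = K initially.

Q₀ = 2.1115e-07; Q < K (proceeds forward)

Q₀ = 2.1115e-07 vs Keq = 90.89 ⇒ Q<K, forward
Step 1:
                  L         C
  init        7.742   0.01178
  Δ          -2.585     7.756
  eq          5.157     7.768
  solve Keq expr → x = 2.585; check Q = 90.89
Then add 3.446 M of C.
Step 2:
                  L         C
  init        5.157     11.21
  Δ          0.9922    -2.977
  eq          6.149     8.237
  solve Keq expr → x = -0.9922; check Q = 90.89
Then remove 1.313 M of L.
Step 3:
                  L         C
  init        4.836     8.237
  Δ          0.1802   -0.5405
  eq          5.016     7.697
  solve Keq expr → x = -0.1802; check Q = 90.89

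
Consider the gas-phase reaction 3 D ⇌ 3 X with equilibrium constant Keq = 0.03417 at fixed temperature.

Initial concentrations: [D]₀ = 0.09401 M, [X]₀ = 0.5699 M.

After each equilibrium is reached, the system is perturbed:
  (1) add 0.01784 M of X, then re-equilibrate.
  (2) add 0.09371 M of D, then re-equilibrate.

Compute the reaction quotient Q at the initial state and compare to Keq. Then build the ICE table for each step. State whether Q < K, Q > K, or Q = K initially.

Q₀ = 222.8 vs Keq = 0.03417 ⇒ Q>K, reverse
Step 1:
                   D          X
  init       0.09401     0.5699
  Δ           0.4072    -0.4072
  eq          0.5013     0.1627
  solve Keq expr → x = -0.1357; check Q = 0.03417
Then add 0.01784 M of X.
Step 2:
                   D          X
  init        0.5013     0.1805
  Δ          0.01347   -0.01347
  eq          0.5147      0.167
  solve Keq expr → x = -0.00449; check Q = 0.03417
Then add 0.09371 M of D.
Step 3:
                   D          X
  init        0.6084      0.167
  Δ         -0.02296    0.02296
  eq          0.5855       0.19
  solve Keq expr → x = 0.007653; check Q = 0.03417

Q₀ = 222.8; Q > K (proceeds reverse)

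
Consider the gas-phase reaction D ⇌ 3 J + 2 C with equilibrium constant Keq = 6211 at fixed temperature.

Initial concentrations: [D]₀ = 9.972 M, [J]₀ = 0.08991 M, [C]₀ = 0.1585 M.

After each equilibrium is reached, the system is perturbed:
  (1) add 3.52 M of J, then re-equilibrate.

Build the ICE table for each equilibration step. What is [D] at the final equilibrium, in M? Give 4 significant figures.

Q₀ = 1.8311e-06 vs Keq = 6211 ⇒ Q<K, forward
Step 1:
                  D         J         C
  Initial     9.972   0.08991    0.1585
  Change     -3.243     9.729     6.486
  Equil       6.729     9.819     6.644
  solve Keq expr → x = 3.243; check Q = 6211
Then add 3.52 M of J.
Step 2:
                  D         J         C
  Initial     6.729     13.34     6.644
  Change     0.6003    -1.801    -1.201
  Equil       7.329     11.54     5.444
  solve Keq expr → x = -0.6003; check Q = 6211

[D]_eq = 7.329 M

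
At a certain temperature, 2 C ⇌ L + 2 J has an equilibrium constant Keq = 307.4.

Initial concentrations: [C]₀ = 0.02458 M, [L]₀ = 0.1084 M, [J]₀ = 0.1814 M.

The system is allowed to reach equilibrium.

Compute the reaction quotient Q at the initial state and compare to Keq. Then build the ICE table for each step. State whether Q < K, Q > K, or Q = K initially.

Q₀ = 5.904 vs Keq = 307.4 ⇒ Q<K, forward
Step 1:
                    C           L           J
  I           0.02458      0.1084      0.1814
  C          -0.02061     0.01031     0.02061
  E           0.00397      0.1187       0.202
  solve Keq expr → x = 0.01031; check Q = 307.4

Q₀ = 5.904; Q < K (proceeds forward)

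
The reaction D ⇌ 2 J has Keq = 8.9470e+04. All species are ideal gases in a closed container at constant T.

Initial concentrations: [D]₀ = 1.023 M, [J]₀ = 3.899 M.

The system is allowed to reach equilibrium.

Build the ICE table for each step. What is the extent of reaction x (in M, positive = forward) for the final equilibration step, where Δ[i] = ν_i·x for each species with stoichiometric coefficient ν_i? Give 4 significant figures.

x = 1.023 M

Q₀ = 14.86 vs Keq = 8.9470e+04 ⇒ Q<K, forward
Step 1:
                    D           J
  Initial       1.023       3.899
  Change       -1.023       2.045
  Equil    3.9492e-04       5.944
  solve Keq expr → x = 1.023; check Q = 8.9470e+04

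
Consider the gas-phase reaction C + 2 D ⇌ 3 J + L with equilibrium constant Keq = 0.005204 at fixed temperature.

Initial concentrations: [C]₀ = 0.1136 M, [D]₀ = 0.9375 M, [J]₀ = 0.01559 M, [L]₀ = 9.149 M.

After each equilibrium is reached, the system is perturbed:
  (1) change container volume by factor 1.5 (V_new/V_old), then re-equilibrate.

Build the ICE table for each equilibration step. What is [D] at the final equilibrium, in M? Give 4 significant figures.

Q₀ = 3.4721e-04 vs Keq = 0.005204 ⇒ Q<K, forward
Step 1:
                   C          D          J          L
  Initial     0.1136     0.9375    0.01559      9.149
  Change   -0.007207   -0.01441    0.02162   0.007207
  Equil       0.1064     0.9231    0.03721      9.156
  solve Keq expr → x = 0.007207; check Q = 0.005204
Then change container volume by factor 1.5 (V_new/V_old).
Step 2:
                   C          D          J          L
  Initial    0.07093     0.6154    0.02481      6.104
  Change   -0.001123  -0.002246   0.003369   0.001123
  Equil      0.06981     0.6131    0.02818      6.105
  solve Keq expr → x = 0.001123; check Q = 0.005204

[D]_eq = 0.6131 M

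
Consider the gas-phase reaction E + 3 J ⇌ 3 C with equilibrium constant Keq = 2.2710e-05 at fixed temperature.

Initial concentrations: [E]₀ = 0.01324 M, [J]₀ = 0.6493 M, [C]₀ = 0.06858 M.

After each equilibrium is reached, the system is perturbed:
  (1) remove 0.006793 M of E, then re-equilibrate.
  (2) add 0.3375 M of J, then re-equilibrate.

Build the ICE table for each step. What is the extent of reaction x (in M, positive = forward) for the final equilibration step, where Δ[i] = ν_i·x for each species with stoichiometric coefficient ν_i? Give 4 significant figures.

Q₀ = 0.089 vs Keq = 2.2710e-05 ⇒ Q>K, reverse
Step 1:
                    E           J           C
  I           0.01324      0.6493     0.06858
  C           0.02069     0.06206    -0.06206
  E           0.03393      0.7114    0.006521
  solve Keq expr → x = -0.02069; check Q = 2.2710e-05
Then remove 0.006793 M of E.
Step 2:
                    E           J           C
  I           0.02713      0.7114    0.006521
  C        1.5099e-04  4.5297e-04 -4.5297e-04
  E           0.02728      0.7118    0.006068
  solve Keq expr → x = -1.5099e-04; check Q = 2.2710e-05
Then add 0.3375 M of J.
Step 3:
                    E           J           C
  I           0.02728       1.049    0.006068
  C       -9.1755e-04   -0.002753    0.002753
  E           0.02637       1.047    0.008821
  solve Keq expr → x = 9.1755e-04; check Q = 2.2710e-05

x = 9.1755e-04 M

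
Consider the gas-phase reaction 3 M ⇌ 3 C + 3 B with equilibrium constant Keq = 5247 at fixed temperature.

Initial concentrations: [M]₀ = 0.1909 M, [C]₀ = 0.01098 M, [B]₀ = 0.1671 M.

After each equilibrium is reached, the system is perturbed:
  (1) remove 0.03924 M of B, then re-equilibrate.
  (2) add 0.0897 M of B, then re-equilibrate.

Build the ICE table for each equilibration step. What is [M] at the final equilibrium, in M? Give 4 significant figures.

[M]_eq = 0.004586 M

Q₀ = 8.8781e-07 vs Keq = 5247 ⇒ Q<K, forward
Step 1:
                   M          C          B
  Initial     0.1909    0.01098     0.1671
  Change     -0.1869     0.1869     0.1869
  Equil      0.00403     0.1978      0.354
  solve Keq expr → x = 0.06229; check Q = 5247
Then remove 0.03924 M of B.
Step 2:
                   M          C          B
  Initial    0.00403     0.1978     0.3147
  Change  -4.3397e-04 4.3397e-04 4.3397e-04
  Equil     0.003596     0.1983     0.3152
  solve Keq expr → x = 1.4466e-04; check Q = 5247
Then add 0.0897 M of B.
Step 3:
                   M          C          B
  Initial   0.003596     0.1983     0.4049
  Change  9.8927e-04 -9.8927e-04 -9.8927e-04
  Equil     0.004586     0.1973     0.4039
  solve Keq expr → x = -3.2976e-04; check Q = 5247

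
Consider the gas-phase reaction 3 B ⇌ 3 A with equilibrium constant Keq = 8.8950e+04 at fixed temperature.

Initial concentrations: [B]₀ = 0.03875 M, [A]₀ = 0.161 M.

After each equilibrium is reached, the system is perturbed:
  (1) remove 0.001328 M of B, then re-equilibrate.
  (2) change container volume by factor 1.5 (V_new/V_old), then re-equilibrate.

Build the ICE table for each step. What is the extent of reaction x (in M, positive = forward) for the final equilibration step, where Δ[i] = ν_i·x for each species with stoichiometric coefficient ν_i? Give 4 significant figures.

x = 0 M

Q₀ = 71.72 vs Keq = 8.8950e+04 ⇒ Q<K, forward
Step 1:
                   B          A
  Initial    0.03875      0.161
  Change    -0.03437    0.03437
  Equil     0.004377     0.1954
  solve Keq expr → x = 0.01146; check Q = 8.8950e+04
Then remove 0.001328 M of B.
Step 2:
                   B          A
  Initial   0.003049     0.1954
  Change    0.001299  -0.001299
  Equil     0.004348     0.1941
  solve Keq expr → x = -4.3297e-04; check Q = 8.8950e+04
Then change container volume by factor 1.5 (V_new/V_old).
Step 3:
                   B          A
  Initial   0.002898     0.1294
  Change           0          0
  Equil     0.002898     0.1294
  solve Keq expr → x = 0; check Q = 8.8950e+04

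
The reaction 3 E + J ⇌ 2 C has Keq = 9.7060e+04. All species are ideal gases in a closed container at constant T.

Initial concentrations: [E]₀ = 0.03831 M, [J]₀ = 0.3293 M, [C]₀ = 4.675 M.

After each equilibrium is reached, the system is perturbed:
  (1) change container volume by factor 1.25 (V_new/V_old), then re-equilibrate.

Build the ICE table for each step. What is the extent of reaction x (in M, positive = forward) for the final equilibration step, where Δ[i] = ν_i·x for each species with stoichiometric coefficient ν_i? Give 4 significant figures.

Q₀ = 1.1804e+06 vs Keq = 9.7060e+04 ⇒ Q>K, reverse
Step 1:
                    E           J           C
  init        0.03831      0.3293       4.675
  Δ           0.04801       0.016    -0.03201
  eq          0.08632      0.3453       4.643
  solve Keq expr → x = -0.016; check Q = 9.7060e+04
Then change container volume by factor 1.25 (V_new/V_old).
Step 2:
                    E           J           C
  init        0.06906      0.2762       3.714
  Δ           0.01064    0.003545    -0.00709
  eq          0.07969      0.2798       3.707
  solve Keq expr → x = -0.003545; check Q = 9.7060e+04

x = -0.003545 M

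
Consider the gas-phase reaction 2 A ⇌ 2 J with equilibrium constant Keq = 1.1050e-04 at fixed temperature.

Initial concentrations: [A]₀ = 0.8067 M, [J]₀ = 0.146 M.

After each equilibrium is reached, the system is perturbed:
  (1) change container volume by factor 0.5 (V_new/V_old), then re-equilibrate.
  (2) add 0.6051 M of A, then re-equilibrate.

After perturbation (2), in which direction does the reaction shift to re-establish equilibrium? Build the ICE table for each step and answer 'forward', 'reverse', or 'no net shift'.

Direction: forward

Q₀ = 0.03276 vs Keq = 1.1050e-04 ⇒ Q>K, reverse
Step 1:
                  A         J
  I          0.8067     0.146
  C          0.1361   -0.1361
  E          0.9428  0.009911
  solve Keq expr → x = -0.06804; check Q = 1.1050e-04
Then change container volume by factor 0.5 (V_new/V_old).
Step 2:
                  A         J
  I           1.886   0.01982
  C               0         0
  E           1.886   0.01982
  solve Keq expr → x = 0; check Q = 1.1050e-04
Then add 0.6051 M of A.
Step 3:
                  A         J
  I           2.491   0.01982
  C       -0.006295  0.006295
  E           2.484   0.02612
  solve Keq expr → x = 0.003147; check Q = 1.1050e-04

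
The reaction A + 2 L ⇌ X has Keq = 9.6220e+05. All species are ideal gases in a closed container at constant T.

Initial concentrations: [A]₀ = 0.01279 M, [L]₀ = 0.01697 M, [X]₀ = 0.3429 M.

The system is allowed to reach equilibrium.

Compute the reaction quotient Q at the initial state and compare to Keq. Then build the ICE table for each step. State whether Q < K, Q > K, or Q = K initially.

Q₀ = 9.3096e+04 vs Keq = 9.6220e+05 ⇒ Q<K, forward
Step 1:
                    A           L           X
  I           0.01279     0.01697      0.3429
  C         -0.005064    -0.01013    0.005064
  E          0.007726    0.006842       0.348
  solve Keq expr → x = 0.005064; check Q = 9.6220e+05

Q₀ = 9.3096e+04; Q < K (proceeds forward)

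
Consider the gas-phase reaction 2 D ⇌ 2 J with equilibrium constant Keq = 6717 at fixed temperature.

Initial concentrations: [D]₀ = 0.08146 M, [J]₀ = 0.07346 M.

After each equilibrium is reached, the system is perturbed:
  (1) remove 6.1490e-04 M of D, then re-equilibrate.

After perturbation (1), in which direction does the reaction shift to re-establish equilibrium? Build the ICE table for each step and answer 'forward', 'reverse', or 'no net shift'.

Direction: reverse

Q₀ = 0.8132 vs Keq = 6717 ⇒ Q<K, forward
Step 1:
                   D          J
  init       0.08146    0.07346
  Δ         -0.07959    0.07959
  eq        0.001867     0.1531
  solve Keq expr → x = 0.0398; check Q = 6717
Then remove 6.1490e-04 M of D.
Step 2:
                   D          J
  init      0.001253     0.1531
  Δ       6.0749e-04 -6.0749e-04
  eq         0.00186     0.1524
  solve Keq expr → x = -3.0374e-04; check Q = 6717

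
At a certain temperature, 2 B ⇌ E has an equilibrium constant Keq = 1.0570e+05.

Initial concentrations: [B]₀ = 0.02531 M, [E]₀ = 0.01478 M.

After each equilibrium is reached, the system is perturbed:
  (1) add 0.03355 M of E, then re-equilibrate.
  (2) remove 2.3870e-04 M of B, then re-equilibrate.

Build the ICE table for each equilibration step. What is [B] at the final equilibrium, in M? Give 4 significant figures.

[B]_eq = 7.5648e-04 M

Q₀ = 23.07 vs Keq = 1.0570e+05 ⇒ Q<K, forward
Step 1:
                   B          E
  I          0.02531    0.01478
  C          -0.0248     0.0124
  E       5.0711e-04    0.02718
  solve Keq expr → x = 0.0124; check Q = 1.0570e+05
Then add 0.03355 M of E.
Step 2:
                   B          E
  I       5.0711e-04    0.06073
  C       2.5011e-04 -1.2506e-04
  E       7.5722e-04    0.06061
  solve Keq expr → x = -1.2506e-04; check Q = 1.0570e+05
Then remove 2.3870e-04 M of B.
Step 3:
                   B          E
  I       5.1852e-04    0.06061
  C       2.3796e-04 -1.1898e-04
  E       7.5648e-04    0.06049
  solve Keq expr → x = -1.1898e-04; check Q = 1.0570e+05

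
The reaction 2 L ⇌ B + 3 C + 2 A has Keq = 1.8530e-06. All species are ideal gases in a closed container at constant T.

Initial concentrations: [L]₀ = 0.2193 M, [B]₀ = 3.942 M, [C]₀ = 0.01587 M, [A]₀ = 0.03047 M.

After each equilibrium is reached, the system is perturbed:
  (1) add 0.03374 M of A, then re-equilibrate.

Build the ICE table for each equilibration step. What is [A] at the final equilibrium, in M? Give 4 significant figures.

Q₀ = 3.0417e-07 vs Keq = 1.8530e-06 ⇒ Q<K, forward
Step 1:
                  L         B         C         A
  I          0.2193     3.942   0.01587   0.03047
  C       -0.006178  0.003089  0.009267  0.006178
  E          0.2131     3.945   0.02514   0.03665
  solve Keq expr → x = 0.003089; check Q = 1.8530e-06
Then add 0.03374 M of A.
Step 2:
                  L         B         C         A
  I          0.2131     3.945   0.02514   0.07039
  C        0.005162 -0.002581 -0.007742 -0.005162
  E          0.2183     3.943    0.0174   0.06523
  solve Keq expr → x = -0.002581; check Q = 1.8530e-06

[A]_eq = 0.06523 M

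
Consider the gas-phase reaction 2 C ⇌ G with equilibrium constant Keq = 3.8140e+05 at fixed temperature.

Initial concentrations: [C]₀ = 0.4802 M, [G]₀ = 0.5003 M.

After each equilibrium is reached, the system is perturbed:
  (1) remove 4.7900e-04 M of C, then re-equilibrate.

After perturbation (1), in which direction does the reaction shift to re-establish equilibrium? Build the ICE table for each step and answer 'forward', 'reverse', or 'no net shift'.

Q₀ = 2.17 vs Keq = 3.8140e+05 ⇒ Q<K, forward
Step 1:
                    C           G
  init         0.4802      0.5003
  Δ           -0.4788      0.2394
  eq         0.001393      0.7397
  solve Keq expr → x = 0.2394; check Q = 3.8140e+05
Then remove 4.7900e-04 M of C.
Step 2:
                    C           G
  init     9.1364e-04      0.7397
  Δ        4.7877e-04 -2.3939e-04
  eq         0.001392      0.7395
  solve Keq expr → x = -2.3939e-04; check Q = 3.8140e+05

Direction: reverse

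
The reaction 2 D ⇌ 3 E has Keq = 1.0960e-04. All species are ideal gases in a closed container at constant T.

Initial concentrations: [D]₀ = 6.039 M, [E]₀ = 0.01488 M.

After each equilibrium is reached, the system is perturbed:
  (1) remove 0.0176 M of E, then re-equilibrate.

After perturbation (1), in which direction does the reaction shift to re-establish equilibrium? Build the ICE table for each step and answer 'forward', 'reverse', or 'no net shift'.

Direction: forward

Q₀ = 9.0340e-08 vs Keq = 1.0960e-04 ⇒ Q<K, forward
Step 1:
                  D         E
  init        6.039   0.01488
  Δ        -0.09477    0.1422
  eq          5.944     0.157
  solve Keq expr → x = 0.04739; check Q = 1.0960e-04
Then remove 0.0176 M of E.
Step 2:
                  D         E
  init        5.944    0.1394
  Δ         -0.0116    0.0174
  eq          5.933    0.1568
  solve Keq expr → x = 0.005799; check Q = 1.0960e-04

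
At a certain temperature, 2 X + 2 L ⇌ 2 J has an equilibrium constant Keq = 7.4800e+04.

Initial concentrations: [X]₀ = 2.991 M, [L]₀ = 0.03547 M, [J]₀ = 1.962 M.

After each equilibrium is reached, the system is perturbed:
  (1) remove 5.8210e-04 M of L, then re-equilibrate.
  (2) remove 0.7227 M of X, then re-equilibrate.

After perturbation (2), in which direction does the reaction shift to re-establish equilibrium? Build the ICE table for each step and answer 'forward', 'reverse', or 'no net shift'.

Q₀ = 342 vs Keq = 7.4800e+04 ⇒ Q<K, forward
Step 1:
                   X          L          J
  Initial      2.991    0.03547      1.962
  Change      -0.033     -0.033      0.033
  Equil        2.958   0.002466      1.995
  solve Keq expr → x = 0.0165; check Q = 7.4800e+04
Then remove 5.8210e-04 M of L.
Step 2:
                   X          L          J
  Initial      2.958   0.001884      1.995
  Change  5.8090e-04 5.8090e-04 -5.8090e-04
  Equil        2.959   0.002465      1.994
  solve Keq expr → x = -2.9045e-04; check Q = 7.4800e+04
Then remove 0.7227 M of X.
Step 3:
                   X          L          J
  Initial      2.236   0.002465      1.994
  Change  7.9424e-04 7.9424e-04 -7.9424e-04
  Equil        2.237   0.003259      1.994
  solve Keq expr → x = -3.9712e-04; check Q = 7.4800e+04

Direction: reverse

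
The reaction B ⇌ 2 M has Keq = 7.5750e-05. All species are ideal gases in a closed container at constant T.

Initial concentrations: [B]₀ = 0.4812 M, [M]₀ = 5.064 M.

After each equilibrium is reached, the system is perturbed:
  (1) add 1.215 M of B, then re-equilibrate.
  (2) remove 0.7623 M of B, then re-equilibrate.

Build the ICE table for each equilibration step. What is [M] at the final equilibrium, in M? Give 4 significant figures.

Q₀ = 53.29 vs Keq = 7.5750e-05 ⇒ Q>K, reverse
Step 1:
                   B          M
  I           0.4812      5.064
  C            2.524     -5.049
  E            3.006    0.01509
  solve Keq expr → x = -2.524; check Q = 7.5750e-05
Then add 1.215 M of B.
Step 2:
                   B          M
  I            4.221    0.01509
  C        -0.001394   0.002789
  E            4.219    0.01788
  solve Keq expr → x = 0.001394; check Q = 7.5750e-05
Then remove 0.7623 M of B.
Step 3:
                   B          M
  I            3.457    0.01788
  C       8.4670e-04  -0.001693
  E            3.458    0.01618
  solve Keq expr → x = -8.4670e-04; check Q = 7.5750e-05

[M]_eq = 0.01618 M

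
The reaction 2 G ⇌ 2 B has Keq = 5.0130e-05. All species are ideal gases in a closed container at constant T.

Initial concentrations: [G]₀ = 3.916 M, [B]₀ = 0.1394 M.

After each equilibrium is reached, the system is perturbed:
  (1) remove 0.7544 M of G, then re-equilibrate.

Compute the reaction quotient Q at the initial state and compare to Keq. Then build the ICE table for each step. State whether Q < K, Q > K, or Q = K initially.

Q₀ = 0.001267; Q > K (proceeds reverse)

Q₀ = 0.001267 vs Keq = 5.0130e-05 ⇒ Q>K, reverse
Step 1:
                   G          B
  init         3.916     0.1394
  Δ           0.1109    -0.1109
  eq           4.027    0.02851
  solve Keq expr → x = -0.05544; check Q = 5.0130e-05
Then remove 0.7544 M of G.
Step 2:
                   G          B
  init         3.272    0.02851
  Δ         0.005304  -0.005304
  eq           3.278    0.02321
  solve Keq expr → x = -0.002652; check Q = 5.0130e-05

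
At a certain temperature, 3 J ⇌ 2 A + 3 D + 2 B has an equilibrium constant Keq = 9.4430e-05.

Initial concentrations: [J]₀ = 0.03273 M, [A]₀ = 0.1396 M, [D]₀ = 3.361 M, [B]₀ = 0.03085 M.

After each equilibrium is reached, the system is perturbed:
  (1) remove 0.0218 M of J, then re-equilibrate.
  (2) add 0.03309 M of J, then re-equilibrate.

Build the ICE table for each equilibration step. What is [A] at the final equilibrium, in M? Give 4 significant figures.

Q₀ = 20.08 vs Keq = 9.4430e-05 ⇒ Q>K, reverse
Step 1:
                    J           A           D           B
  Initial     0.03273      0.1396       3.361     0.03085
  Change      0.04579    -0.03053    -0.04579    -0.03053
  Equil       0.07852      0.1091       3.315  3.2473e-04
  solve Keq expr → x = -0.01526; check Q = 9.4430e-05
Then remove 0.0218 M of J.
Step 2:
                    J           A           D           B
  Initial     0.05672      0.1091       3.315  3.2473e-04
  Change   1.8620e-04 -1.2414e-04 -1.8620e-04 -1.2414e-04
  Equil        0.0569       0.109       3.315  2.0059e-04
  solve Keq expr → x = -6.2068e-05; check Q = 9.4430e-05
Then add 0.03309 M of J.
Step 3:
                    J           A           D           B
  Initial     0.08999       0.109       3.315  2.0059e-04
  Change  -2.9346e-04  1.9564e-04  2.9346e-04  1.9564e-04
  Equil        0.0897      0.1091       3.315  3.9623e-04
  solve Keq expr → x = 9.7822e-05; check Q = 9.4430e-05

[A]_eq = 0.1091 M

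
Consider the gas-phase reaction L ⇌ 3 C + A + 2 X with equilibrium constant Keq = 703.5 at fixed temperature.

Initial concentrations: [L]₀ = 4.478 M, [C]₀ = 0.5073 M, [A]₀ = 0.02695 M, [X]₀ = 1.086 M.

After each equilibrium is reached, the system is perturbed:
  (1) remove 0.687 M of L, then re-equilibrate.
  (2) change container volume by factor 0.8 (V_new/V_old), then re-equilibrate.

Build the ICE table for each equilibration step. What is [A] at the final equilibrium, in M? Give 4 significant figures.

Q₀ = 9.2668e-04 vs Keq = 703.5 ⇒ Q<K, forward
Step 1:
                   L          C          A          X
  Initial      4.478     0.5073    0.02695      1.086
  Change      -1.391      4.172      1.391      2.781
  Equil        3.087      4.679      1.418      3.867
  solve Keq expr → x = 1.391; check Q = 703.5
Then remove 0.687 M of L.
Step 2:
                   L          C          A          X
  Initial        2.4      4.679      1.418      3.867
  Change     0.06072    -0.1822   -0.06072    -0.1214
  Equil        2.461      4.497      1.357      3.746
  solve Keq expr → x = -0.06072; check Q = 703.5
Then change container volume by factor 0.8 (V_new/V_old).
Step 3:
                   L          C          A          X
  Initial      3.076      5.621      1.696      4.682
  Change      0.3078    -0.9233    -0.3078    -0.6155
  Equil        3.384      4.698      1.388      4.067
  solve Keq expr → x = -0.3078; check Q = 703.5

[A]_eq = 1.388 M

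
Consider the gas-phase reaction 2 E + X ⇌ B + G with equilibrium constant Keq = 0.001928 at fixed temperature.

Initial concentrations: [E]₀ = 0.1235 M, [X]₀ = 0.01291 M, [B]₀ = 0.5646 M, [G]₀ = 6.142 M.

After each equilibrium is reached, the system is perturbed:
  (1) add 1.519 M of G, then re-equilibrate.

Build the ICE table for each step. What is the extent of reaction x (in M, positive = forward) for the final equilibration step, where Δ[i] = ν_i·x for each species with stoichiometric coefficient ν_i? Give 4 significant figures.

Q₀ = 1.7611e+04 vs Keq = 0.001928 ⇒ Q>K, reverse
Step 1:
                  E         X         B         G
  init       0.1235   0.01291    0.5646     6.142
  Δ           1.129    0.5643   -0.5643   -0.5643
  eq          1.252    0.5772 3.1278e-04     5.578
  solve Keq expr → x = -0.5643; check Q = 0.001928
Then add 1.519 M of G.
Step 2:
                  E         X         B         G
  init        1.252    0.5772 3.1278e-04     7.097
  Δ       1.3373e-04 6.6864e-05 -6.6864e-05 -6.6864e-05
  eq          1.252    0.5773 2.4591e-04     7.097
  solve Keq expr → x = -6.6864e-05; check Q = 0.001928

x = -6.6864e-05 M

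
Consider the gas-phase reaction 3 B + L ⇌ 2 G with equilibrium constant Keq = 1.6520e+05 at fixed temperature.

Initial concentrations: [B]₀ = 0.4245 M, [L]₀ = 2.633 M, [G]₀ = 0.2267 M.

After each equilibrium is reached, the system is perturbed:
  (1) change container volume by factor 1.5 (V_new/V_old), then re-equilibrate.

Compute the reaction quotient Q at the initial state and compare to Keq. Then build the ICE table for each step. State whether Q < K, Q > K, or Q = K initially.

Q₀ = 0.2552 vs Keq = 1.6520e+05 ⇒ Q<K, forward
Step 1:
                    B           L           G
  Initial      0.4245       2.633      0.2267
  Change       -0.416     -0.1387      0.2773
  Equil      0.008511       2.494       0.504
  solve Keq expr → x = 0.1387; check Q = 1.6520e+05
Then change container volume by factor 1.5 (V_new/V_old).
Step 2:
                    B           L           G
  Initial    0.005674       1.663       0.336
  Change     0.001743  5.8101e-04   -0.001162
  Equil      0.007417       1.663      0.3349
  solve Keq expr → x = -5.8101e-04; check Q = 1.6520e+05

Q₀ = 0.2552; Q < K (proceeds forward)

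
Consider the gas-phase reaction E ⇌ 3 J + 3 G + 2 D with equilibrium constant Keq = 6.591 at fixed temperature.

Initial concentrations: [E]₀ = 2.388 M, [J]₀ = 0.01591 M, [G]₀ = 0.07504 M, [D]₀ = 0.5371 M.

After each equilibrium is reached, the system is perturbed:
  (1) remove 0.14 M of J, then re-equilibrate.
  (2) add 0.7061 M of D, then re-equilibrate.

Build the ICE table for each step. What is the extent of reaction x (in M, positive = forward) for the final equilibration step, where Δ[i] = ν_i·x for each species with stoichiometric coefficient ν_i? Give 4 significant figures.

x = -0.04777 M

Q₀ = 2.0557e-10 vs Keq = 6.591 ⇒ Q<K, forward
Step 1:
                  E         J         G         D
  Initial     2.388   0.01591   0.07504    0.5371
  Change    -0.4393     1.318     1.318    0.8785
  Equil       1.949     1.334     1.393     1.416
  solve Keq expr → x = 0.4393; check Q = 6.591
Then remove 0.14 M of J.
Step 2:
                  E         J         G         D
  Initial     1.949     1.194     1.393     1.416
  Change   -0.01958   0.05874   0.05874   0.03916
  Equil       1.929     1.252     1.452     1.455
  solve Keq expr → x = 0.01958; check Q = 6.591
Then add 0.7061 M of D.
Step 3:
                  E         J         G         D
  Initial     1.929     1.252     1.452     2.161
  Change    0.04777   -0.1433   -0.1433  -0.09554
  Equil       1.977     1.109     1.308     2.065
  solve Keq expr → x = -0.04777; check Q = 6.591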